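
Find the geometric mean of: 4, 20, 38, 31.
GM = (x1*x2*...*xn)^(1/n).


Product = 4 × 20 × 38 × 31 = 94240
GM = 94240^(1/4) = 17.5210

GM = 17.5210


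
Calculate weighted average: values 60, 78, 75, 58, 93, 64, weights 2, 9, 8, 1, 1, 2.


Numerator = 60*2 + 78*9 + 75*8 + 58*1 + 93*1 + 64*2 = 1701
Denominator = 2 + 9 + 8 + 1 + 1 + 2 = 23
WM = 1701/23 = 73.9565

WM = 73.9565


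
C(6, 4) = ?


C(6,4) = 6!/(4! × 2!)
= 720/(24 × 2)
= 15

C(6,4) = 15


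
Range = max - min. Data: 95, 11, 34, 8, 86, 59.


Max = 95, Min = 8
Range = 95 - 8 = 87

Range = 87


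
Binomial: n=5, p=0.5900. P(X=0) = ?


C(5,0) = 1
p^0 = 1.000000
(1-p)^5 = 0.011586
P = 1 * 1.000000 * 0.011586 = 0.0116

P(X=0) = 0.0116


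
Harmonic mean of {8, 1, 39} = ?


Sum of reciprocals = 1/8 + 1/1 + 1/39 = 1.150641
HM = 3/1.150641 = 2.6072

HM = 2.6072


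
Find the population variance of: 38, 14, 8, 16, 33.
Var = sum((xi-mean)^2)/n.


Mean = 21.8000
Squared deviations: 262.4400, 60.8400, 190.4400, 33.6400, 125.4400
Sum = 672.8000
Variance = 672.8000/5 = 134.5600

Variance = 134.5600


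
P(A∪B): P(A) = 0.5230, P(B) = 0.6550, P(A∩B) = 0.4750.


P(A∪B) = 0.5230 + 0.6550 - 0.4750
= 1.1780 - 0.4750
= 0.7030

P(A∪B) = 0.7030


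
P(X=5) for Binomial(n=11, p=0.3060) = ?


C(11,5) = 462
p^5 = 0.002683
(1-p)^6 = 0.111727
P = 462 * 0.002683 * 0.111727 = 0.1385

P(X=5) = 0.1385


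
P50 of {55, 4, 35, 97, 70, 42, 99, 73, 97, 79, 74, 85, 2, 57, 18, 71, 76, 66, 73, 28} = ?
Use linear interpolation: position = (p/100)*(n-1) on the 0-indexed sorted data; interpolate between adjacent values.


Sorted: 2, 4, 18, 28, 35, 42, 55, 57, 66, 70, 71, 73, 73, 74, 76, 79, 85, 97, 97, 99
n = 20
Index = 50/100 * 19 = 9.5000
Lower = data[9] = 70, Upper = data[10] = 71
P50 = 70 + 0.5000*(1) = 70.5000

P50 = 70.5000


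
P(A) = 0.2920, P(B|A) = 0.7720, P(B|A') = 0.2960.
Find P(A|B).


P(B) = P(B|A)*P(A) + P(B|A')*P(A')
= 0.7720*0.2920 + 0.2960*0.7080
= 0.225424 + 0.209568 = 0.434992
P(A|B) = 0.225424/0.434992 = 0.5182

P(A|B) = 0.5182


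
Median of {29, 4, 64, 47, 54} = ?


Sorted: 4, 29, 47, 54, 64
n = 5 (odd)
Middle value = 47

Median = 47


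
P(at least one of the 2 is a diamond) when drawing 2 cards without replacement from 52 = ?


P(at least one) = 1 - P(none)
P(none) = (39/52) × (38/51) = 0.558824
P(at least one) = 1 - 0.558824 = 0.4412

P = 0.4412


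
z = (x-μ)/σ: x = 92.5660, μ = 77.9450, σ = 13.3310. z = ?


z = (92.5660 - 77.9450)/13.3310
= 14.6210/13.3310
= 1.0968

z = 1.0968


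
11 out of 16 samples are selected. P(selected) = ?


P = 11/16 = 0.6875

P = 0.6875


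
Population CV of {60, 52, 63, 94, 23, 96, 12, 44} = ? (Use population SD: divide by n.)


Mean = 55.5000
SD = 28.0446
CV = (28.0446/55.5000)*100 = 50.5308%

CV = 50.5308%


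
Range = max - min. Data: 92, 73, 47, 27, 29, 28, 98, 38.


Max = 98, Min = 27
Range = 98 - 27 = 71

Range = 71


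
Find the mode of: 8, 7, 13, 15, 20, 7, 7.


Frequencies: 7:3, 8:1, 13:1, 15:1, 20:1
Max frequency = 3
Mode = 7

Mode = 7


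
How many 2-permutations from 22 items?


P(22,2) = 22!/20!
= 1124000727777607680000/2432902008176640000
= 462

P(22,2) = 462


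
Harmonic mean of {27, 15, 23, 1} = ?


Sum of reciprocals = 1/27 + 1/15 + 1/23 + 1/1 = 1.147182
HM = 4/1.147182 = 3.4868

HM = 3.4868


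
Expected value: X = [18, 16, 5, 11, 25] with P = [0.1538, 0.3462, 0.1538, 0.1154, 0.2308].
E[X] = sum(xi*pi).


E[X] = 18*0.1538 + 16*0.3462 + 5*0.1538 + 11*0.1154 + 25*0.2308
= 2.7684 + 5.5392 + 0.7690 + 1.2694 + 5.7700
= 16.1160

E[X] = 16.1160


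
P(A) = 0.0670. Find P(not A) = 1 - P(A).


P(not A) = 1 - 0.0670 = 0.9330

P(not A) = 0.9330


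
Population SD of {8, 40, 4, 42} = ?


Mean = 23.5000
Variance = 308.7500
SD = sqrt(308.7500) = 17.5713

SD = 17.5713


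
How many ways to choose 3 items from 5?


C(5,3) = 5!/(3! × 2!)
= 120/(6 × 2)
= 10

C(5,3) = 10


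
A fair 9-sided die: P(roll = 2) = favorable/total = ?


Favorable outcomes (roll = 2): 1
Total outcomes = 9
P = 1/9 = 0.1111

P = 0.1111


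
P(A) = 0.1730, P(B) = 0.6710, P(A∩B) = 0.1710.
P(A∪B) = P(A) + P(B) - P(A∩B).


P(A∪B) = 0.1730 + 0.6710 - 0.1710
= 0.8440 - 0.1710
= 0.6730

P(A∪B) = 0.6730


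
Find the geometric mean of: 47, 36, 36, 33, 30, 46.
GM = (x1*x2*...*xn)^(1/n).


Product = 47 × 36 × 36 × 33 × 30 × 46 = 2773932480
GM = 2773932480^(1/6) = 37.4843

GM = 37.4843


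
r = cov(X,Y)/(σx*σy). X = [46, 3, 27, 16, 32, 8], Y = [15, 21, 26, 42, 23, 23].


Mean X = 22.0000, Mean Y = 25.0000
SD X = 14.685594, SD Y = 8.306624
Cov = -42.166667
r = -42.166667/(14.685594*8.306624) = -0.3457

r = -0.3457


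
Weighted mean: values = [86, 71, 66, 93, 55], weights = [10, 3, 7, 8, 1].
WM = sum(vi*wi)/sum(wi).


Numerator = 86*10 + 71*3 + 66*7 + 93*8 + 55*1 = 2334
Denominator = 10 + 3 + 7 + 8 + 1 = 29
WM = 2334/29 = 80.4828

WM = 80.4828


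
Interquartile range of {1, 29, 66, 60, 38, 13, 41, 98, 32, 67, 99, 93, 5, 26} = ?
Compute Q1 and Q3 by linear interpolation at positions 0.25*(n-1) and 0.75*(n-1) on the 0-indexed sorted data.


Sorted: 1, 5, 13, 26, 29, 32, 38, 41, 60, 66, 67, 93, 98, 99
Q1 (25th %ile) = 26.7500
Q3 (75th %ile) = 66.7500
IQR = 66.7500 - 26.7500 = 40.0000

IQR = 40.0000


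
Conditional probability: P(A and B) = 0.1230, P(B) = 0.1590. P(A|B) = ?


P(A|B) = 0.1230/0.1590 = 0.7736

P(A|B) = 0.7736


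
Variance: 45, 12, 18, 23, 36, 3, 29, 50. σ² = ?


Mean = 27.0000
Squared deviations: 324.0000, 225.0000, 81.0000, 16.0000, 81.0000, 576.0000, 4.0000, 529.0000
Sum = 1836.0000
Variance = 1836.0000/8 = 229.5000

Variance = 229.5000


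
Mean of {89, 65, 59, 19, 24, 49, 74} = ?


Sum = 89 + 65 + 59 + 19 + 24 + 49 + 74 = 379
n = 7
Mean = 379/7 = 54.1429

Mean = 54.1429


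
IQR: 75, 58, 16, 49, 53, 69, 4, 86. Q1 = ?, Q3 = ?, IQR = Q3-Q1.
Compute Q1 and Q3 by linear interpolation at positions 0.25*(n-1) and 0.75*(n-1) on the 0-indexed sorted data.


Sorted: 4, 16, 49, 53, 58, 69, 75, 86
Q1 (25th %ile) = 40.7500
Q3 (75th %ile) = 70.5000
IQR = 70.5000 - 40.7500 = 29.7500

IQR = 29.7500


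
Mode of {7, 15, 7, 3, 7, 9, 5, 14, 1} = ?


Frequencies: 1:1, 3:1, 5:1, 7:3, 9:1, 14:1, 15:1
Max frequency = 3
Mode = 7

Mode = 7


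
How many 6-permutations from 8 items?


P(8,6) = 8!/2!
= 40320/2
= 20160

P(8,6) = 20160


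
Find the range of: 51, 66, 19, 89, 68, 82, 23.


Max = 89, Min = 19
Range = 89 - 19 = 70

Range = 70


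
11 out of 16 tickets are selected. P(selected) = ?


P = 11/16 = 0.6875

P = 0.6875


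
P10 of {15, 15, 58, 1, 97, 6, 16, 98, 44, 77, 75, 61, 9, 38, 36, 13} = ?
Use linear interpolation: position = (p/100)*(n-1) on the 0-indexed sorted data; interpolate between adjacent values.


Sorted: 1, 6, 9, 13, 15, 15, 16, 36, 38, 44, 58, 61, 75, 77, 97, 98
n = 16
Index = 10/100 * 15 = 1.5000
Lower = data[1] = 6, Upper = data[2] = 9
P10 = 6 + 0.5000*(3) = 7.5000

P10 = 7.5000


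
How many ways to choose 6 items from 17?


C(17,6) = 17!/(6! × 11!)
= 355687428096000/(720 × 39916800)
= 12376

C(17,6) = 12376


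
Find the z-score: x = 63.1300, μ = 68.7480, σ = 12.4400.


z = (63.1300 - 68.7480)/12.4400
= -5.6180/12.4400
= -0.4516

z = -0.4516


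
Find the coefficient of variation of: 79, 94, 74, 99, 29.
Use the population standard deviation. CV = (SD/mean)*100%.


Mean = 75.0000
SD = 24.7790
CV = (24.7790/75.0000)*100 = 33.0387%

CV = 33.0387%


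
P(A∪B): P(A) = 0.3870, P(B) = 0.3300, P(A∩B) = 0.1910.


P(A∪B) = 0.3870 + 0.3300 - 0.1910
= 0.7170 - 0.1910
= 0.5260

P(A∪B) = 0.5260


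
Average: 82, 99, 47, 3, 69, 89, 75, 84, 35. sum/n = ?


Sum = 82 + 99 + 47 + 3 + 69 + 89 + 75 + 84 + 35 = 583
n = 9
Mean = 583/9 = 64.7778

Mean = 64.7778


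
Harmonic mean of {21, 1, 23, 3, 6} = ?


Sum of reciprocals = 1/21 + 1/1 + 1/23 + 1/3 + 1/6 = 1.591097
HM = 5/1.591097 = 3.1425

HM = 3.1425


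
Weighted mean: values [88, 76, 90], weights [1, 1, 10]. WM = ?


Numerator = 88*1 + 76*1 + 90*10 = 1064
Denominator = 1 + 1 + 10 = 12
WM = 1064/12 = 88.6667

WM = 88.6667


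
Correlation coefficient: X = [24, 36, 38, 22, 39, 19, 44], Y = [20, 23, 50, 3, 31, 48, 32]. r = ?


Mean X = 31.7143, Mean Y = 29.5714
SD X = 9.082389, SD Y = 15.145552
Cov = 34.020408
r = 34.020408/(9.082389*15.145552) = 0.2473

r = 0.2473


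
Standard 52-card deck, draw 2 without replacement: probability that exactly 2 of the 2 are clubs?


Hypergeometric: P(X=2) = C(13,2)·C(39,0) / C(52,2)
= 78 × 1 / 1326
= 78/1326 = 0.0588

P = 0.0588


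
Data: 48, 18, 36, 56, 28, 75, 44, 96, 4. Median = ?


Sorted: 4, 18, 28, 36, 44, 48, 56, 75, 96
n = 9 (odd)
Middle value = 44

Median = 44


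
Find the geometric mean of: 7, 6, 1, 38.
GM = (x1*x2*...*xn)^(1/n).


Product = 7 × 6 × 1 × 38 = 1596
GM = 1596^(1/4) = 6.3206

GM = 6.3206


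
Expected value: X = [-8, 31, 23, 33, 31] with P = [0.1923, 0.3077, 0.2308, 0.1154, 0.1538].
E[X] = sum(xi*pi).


E[X] = -8*0.1923 + 31*0.3077 + 23*0.2308 + 33*0.1154 + 31*0.1538
= -1.5384 + 9.5387 + 5.3084 + 3.8082 + 4.7678
= 21.8847

E[X] = 21.8847


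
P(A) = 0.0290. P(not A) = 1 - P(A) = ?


P(not A) = 1 - 0.0290 = 0.9710

P(not A) = 0.9710


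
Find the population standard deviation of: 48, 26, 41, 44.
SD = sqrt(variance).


Mean = 39.7500
Variance = 69.1875
SD = sqrt(69.1875) = 8.3179

SD = 8.3179


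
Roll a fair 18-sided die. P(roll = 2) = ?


Favorable outcomes (roll = 2): 1
Total outcomes = 18
P = 1/18 = 0.0556

P = 0.0556


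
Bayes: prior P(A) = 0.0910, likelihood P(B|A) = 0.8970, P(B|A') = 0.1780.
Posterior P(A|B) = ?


P(B) = P(B|A)*P(A) + P(B|A')*P(A')
= 0.8970*0.0910 + 0.1780*0.9090
= 0.081627 + 0.161802 = 0.243429
P(A|B) = 0.081627/0.243429 = 0.3353

P(A|B) = 0.3353


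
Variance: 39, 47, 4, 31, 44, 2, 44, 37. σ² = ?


Mean = 31.0000
Squared deviations: 64.0000, 256.0000, 729.0000, 0, 169.0000, 841.0000, 169.0000, 36.0000
Sum = 2264.0000
Variance = 2264.0000/8 = 283.0000

Variance = 283.0000


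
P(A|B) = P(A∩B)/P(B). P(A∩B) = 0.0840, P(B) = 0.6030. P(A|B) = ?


P(A|B) = 0.0840/0.6030 = 0.1393

P(A|B) = 0.1393


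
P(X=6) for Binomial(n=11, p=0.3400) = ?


C(11,6) = 462
p^6 = 0.001545
(1-p)^5 = 0.125233
P = 462 * 0.001545 * 0.125233 = 0.0894

P(X=6) = 0.0894


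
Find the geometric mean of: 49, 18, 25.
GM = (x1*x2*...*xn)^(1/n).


Product = 49 × 18 × 25 = 22050
GM = 22050^(1/3) = 28.0416

GM = 28.0416


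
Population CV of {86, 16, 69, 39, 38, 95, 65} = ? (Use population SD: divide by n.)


Mean = 58.2857
SD = 26.3152
CV = (26.3152/58.2857)*100 = 45.1486%

CV = 45.1486%


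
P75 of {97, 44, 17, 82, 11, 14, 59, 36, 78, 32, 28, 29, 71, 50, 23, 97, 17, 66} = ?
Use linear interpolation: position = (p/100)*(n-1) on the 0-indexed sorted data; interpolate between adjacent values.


Sorted: 11, 14, 17, 17, 23, 28, 29, 32, 36, 44, 50, 59, 66, 71, 78, 82, 97, 97
n = 18
Index = 75/100 * 17 = 12.7500
Lower = data[12] = 66, Upper = data[13] = 71
P75 = 66 + 0.7500*(5) = 69.7500

P75 = 69.7500


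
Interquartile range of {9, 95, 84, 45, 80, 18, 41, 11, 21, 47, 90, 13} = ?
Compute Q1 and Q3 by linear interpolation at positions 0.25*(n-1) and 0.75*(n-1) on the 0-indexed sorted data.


Sorted: 9, 11, 13, 18, 21, 41, 45, 47, 80, 84, 90, 95
Q1 (25th %ile) = 16.7500
Q3 (75th %ile) = 81.0000
IQR = 81.0000 - 16.7500 = 64.2500

IQR = 64.2500


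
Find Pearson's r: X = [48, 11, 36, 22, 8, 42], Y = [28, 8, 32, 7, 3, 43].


Mean X = 27.8333, Mean Y = 20.1667
SD X = 15.192286, SD Y = 14.937834
Cov = 200.027778
r = 200.027778/(15.192286*14.937834) = 0.8814

r = 0.8814


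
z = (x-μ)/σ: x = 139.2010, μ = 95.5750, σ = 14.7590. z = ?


z = (139.2010 - 95.5750)/14.7590
= 43.6260/14.7590
= 2.9559

z = 2.9559


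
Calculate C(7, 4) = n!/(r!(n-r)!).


C(7,4) = 7!/(4! × 3!)
= 5040/(24 × 6)
= 35

C(7,4) = 35


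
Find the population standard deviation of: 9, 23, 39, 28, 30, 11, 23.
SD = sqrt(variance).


Mean = 23.2857
Variance = 95.6327
SD = sqrt(95.6327) = 9.7792

SD = 9.7792


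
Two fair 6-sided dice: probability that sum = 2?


Total outcomes = 6×6 = 36
Favorable (sum = 2): 1
P = 1/36 = 0.0278

P = 0.0278


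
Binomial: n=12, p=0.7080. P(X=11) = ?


C(12,11) = 12
p^11 = 0.022406
(1-p)^1 = 0.292000
P = 12 * 0.022406 * 0.292000 = 0.0785

P(X=11) = 0.0785


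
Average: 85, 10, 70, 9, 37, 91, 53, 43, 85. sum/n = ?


Sum = 85 + 10 + 70 + 9 + 37 + 91 + 53 + 43 + 85 = 483
n = 9
Mean = 483/9 = 53.6667

Mean = 53.6667


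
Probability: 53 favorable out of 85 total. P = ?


P = 53/85 = 0.6235

P = 0.6235


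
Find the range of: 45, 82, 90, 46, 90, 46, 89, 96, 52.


Max = 96, Min = 45
Range = 96 - 45 = 51

Range = 51


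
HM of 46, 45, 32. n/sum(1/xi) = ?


Sum of reciprocals = 1/46 + 1/45 + 1/32 = 0.075211
HM = 3/0.075211 = 39.8876

HM = 39.8876


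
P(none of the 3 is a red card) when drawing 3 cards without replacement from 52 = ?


P(no red cards) = (26/52) × (25/51) × (24/50)
= 0.1176

P = 0.1176


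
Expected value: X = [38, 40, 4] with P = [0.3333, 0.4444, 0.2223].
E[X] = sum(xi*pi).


E[X] = 38*0.3333 + 40*0.4444 + 4*0.2223
= 12.6654 + 17.7760 + 0.8892
= 31.3306

E[X] = 31.3306


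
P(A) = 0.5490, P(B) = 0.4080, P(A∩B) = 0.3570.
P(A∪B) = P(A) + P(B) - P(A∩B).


P(A∪B) = 0.5490 + 0.4080 - 0.3570
= 0.9570 - 0.3570
= 0.6000

P(A∪B) = 0.6000


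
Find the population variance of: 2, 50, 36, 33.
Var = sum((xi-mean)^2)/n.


Mean = 30.2500
Squared deviations: 798.0625, 390.0625, 33.0625, 7.5625
Sum = 1228.7500
Variance = 1228.7500/4 = 307.1875

Variance = 307.1875


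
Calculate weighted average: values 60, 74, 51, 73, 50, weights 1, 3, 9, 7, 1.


Numerator = 60*1 + 74*3 + 51*9 + 73*7 + 50*1 = 1302
Denominator = 1 + 3 + 9 + 7 + 1 = 21
WM = 1302/21 = 62.0000

WM = 62.0000


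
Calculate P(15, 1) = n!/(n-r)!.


P(15,1) = 15!/14!
= 1307674368000/87178291200
= 15

P(15,1) = 15


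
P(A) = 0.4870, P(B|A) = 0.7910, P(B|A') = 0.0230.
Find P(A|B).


P(B) = P(B|A)*P(A) + P(B|A')*P(A')
= 0.7910*0.4870 + 0.0230*0.5130
= 0.385217 + 0.011799 = 0.397016
P(A|B) = 0.385217/0.397016 = 0.9703

P(A|B) = 0.9703


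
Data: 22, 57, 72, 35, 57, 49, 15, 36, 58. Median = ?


Sorted: 15, 22, 35, 36, 49, 57, 57, 58, 72
n = 9 (odd)
Middle value = 49

Median = 49


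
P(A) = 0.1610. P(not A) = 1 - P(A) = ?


P(not A) = 1 - 0.1610 = 0.8390

P(not A) = 0.8390


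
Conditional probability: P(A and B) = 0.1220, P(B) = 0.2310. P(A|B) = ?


P(A|B) = 0.1220/0.2310 = 0.5281

P(A|B) = 0.5281


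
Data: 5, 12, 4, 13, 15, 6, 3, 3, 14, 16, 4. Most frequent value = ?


Frequencies: 3:2, 4:2, 5:1, 6:1, 12:1, 13:1, 14:1, 15:1, 16:1
Max frequency = 2
Mode = 3, 4

Mode = 3, 4


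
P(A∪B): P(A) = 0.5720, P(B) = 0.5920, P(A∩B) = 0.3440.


P(A∪B) = 0.5720 + 0.5920 - 0.3440
= 1.1640 - 0.3440
= 0.8200

P(A∪B) = 0.8200


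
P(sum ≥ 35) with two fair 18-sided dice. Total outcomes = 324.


Total outcomes = 18×18 = 324
Favorable (sum ≥ 35): 3
P = 3/324 = 0.0093

P = 0.0093


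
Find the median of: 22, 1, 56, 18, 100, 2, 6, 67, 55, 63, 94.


Sorted: 1, 2, 6, 18, 22, 55, 56, 63, 67, 94, 100
n = 11 (odd)
Middle value = 55

Median = 55


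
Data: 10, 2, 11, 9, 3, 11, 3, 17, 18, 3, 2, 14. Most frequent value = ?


Frequencies: 2:2, 3:3, 9:1, 10:1, 11:2, 14:1, 17:1, 18:1
Max frequency = 3
Mode = 3

Mode = 3


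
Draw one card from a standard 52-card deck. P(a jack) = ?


4 jacks in 52 cards
P = 4/52 = 0.0769

P = 0.0769


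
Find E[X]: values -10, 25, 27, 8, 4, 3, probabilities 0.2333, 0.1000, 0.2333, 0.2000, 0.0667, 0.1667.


E[X] = -10*0.2333 + 25*0.1000 + 27*0.2333 + 8*0.2000 + 4*0.0667 + 3*0.1667
= -2.3330 + 2.5000 + 6.2991 + 1.6000 + 0.2668 + 0.5001
= 8.8330

E[X] = 8.8330


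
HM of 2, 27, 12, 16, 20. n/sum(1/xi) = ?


Sum of reciprocals = 1/2 + 1/27 + 1/12 + 1/16 + 1/20 = 0.732870
HM = 5/0.732870 = 6.8225

HM = 6.8225


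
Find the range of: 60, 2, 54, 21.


Max = 60, Min = 2
Range = 60 - 2 = 58

Range = 58


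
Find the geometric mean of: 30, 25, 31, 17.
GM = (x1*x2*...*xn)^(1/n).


Product = 30 × 25 × 31 × 17 = 395250
GM = 395250^(1/4) = 25.0737

GM = 25.0737


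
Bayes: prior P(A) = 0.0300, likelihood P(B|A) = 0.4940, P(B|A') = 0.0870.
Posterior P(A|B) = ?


P(B) = P(B|A)*P(A) + P(B|A')*P(A')
= 0.4940*0.0300 + 0.0870*0.9700
= 0.014820 + 0.084390 = 0.099210
P(A|B) = 0.014820/0.099210 = 0.1494

P(A|B) = 0.1494


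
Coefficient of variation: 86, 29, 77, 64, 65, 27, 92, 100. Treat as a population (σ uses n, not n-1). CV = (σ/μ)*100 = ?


Mean = 67.5000
SD = 25.5685
CV = (25.5685/67.5000)*100 = 37.8793%

CV = 37.8793%


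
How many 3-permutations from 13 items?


P(13,3) = 13!/10!
= 6227020800/3628800
= 1716

P(13,3) = 1716


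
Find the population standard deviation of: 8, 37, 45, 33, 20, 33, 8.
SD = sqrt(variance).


Mean = 26.2857
Variance = 180.4898
SD = sqrt(180.4898) = 13.4346

SD = 13.4346


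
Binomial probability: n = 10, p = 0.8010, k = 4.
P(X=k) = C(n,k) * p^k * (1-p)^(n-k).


C(10,4) = 210
p^4 = 0.411652
(1-p)^6 = 6.210384e-05
P = 210 * 0.411652 * 6.210384e-05 = 0.0054

P(X=4) = 0.0054


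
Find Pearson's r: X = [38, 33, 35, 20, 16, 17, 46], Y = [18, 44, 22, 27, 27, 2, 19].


Mean X = 29.2857, Mean Y = 22.7143
SD X = 10.793044, SD Y = 11.682885
Cov = 18.510204
r = 18.510204/(10.793044*11.682885) = 0.1468

r = 0.1468


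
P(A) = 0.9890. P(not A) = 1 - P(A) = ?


P(not A) = 1 - 0.9890 = 0.0110

P(not A) = 0.0110


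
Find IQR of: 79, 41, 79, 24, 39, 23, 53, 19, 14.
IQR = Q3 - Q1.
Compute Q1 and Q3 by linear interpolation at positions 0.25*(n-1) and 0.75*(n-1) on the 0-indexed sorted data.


Sorted: 14, 19, 23, 24, 39, 41, 53, 79, 79
Q1 (25th %ile) = 23.0000
Q3 (75th %ile) = 53.0000
IQR = 53.0000 - 23.0000 = 30.0000

IQR = 30.0000


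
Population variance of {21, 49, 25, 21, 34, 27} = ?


Mean = 29.5000
Squared deviations: 72.2500, 380.2500, 20.2500, 72.2500, 20.2500, 6.2500
Sum = 571.5000
Variance = 571.5000/6 = 95.2500

Variance = 95.2500


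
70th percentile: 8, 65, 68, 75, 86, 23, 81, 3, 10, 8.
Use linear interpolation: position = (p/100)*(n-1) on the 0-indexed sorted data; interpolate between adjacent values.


Sorted: 3, 8, 8, 10, 23, 65, 68, 75, 81, 86
n = 10
Index = 70/100 * 9 = 6.3000
Lower = data[6] = 68, Upper = data[7] = 75
P70 = 68 + 0.3000*(7) = 70.1000

P70 = 70.1000


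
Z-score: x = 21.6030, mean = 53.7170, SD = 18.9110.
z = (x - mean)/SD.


z = (21.6030 - 53.7170)/18.9110
= -32.1140/18.9110
= -1.6982

z = -1.6982


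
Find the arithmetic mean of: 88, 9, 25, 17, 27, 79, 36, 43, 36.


Sum = 88 + 9 + 25 + 17 + 27 + 79 + 36 + 43 + 36 = 360
n = 9
Mean = 360/9 = 40.0000

Mean = 40.0000


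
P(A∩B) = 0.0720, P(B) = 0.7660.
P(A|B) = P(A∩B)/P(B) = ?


P(A|B) = 0.0720/0.7660 = 0.0940

P(A|B) = 0.0940


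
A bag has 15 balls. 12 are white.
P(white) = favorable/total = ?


P = 12/15 = 0.8000

P = 0.8000


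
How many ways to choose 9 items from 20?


C(20,9) = 20!/(9! × 11!)
= 2432902008176640000/(362880 × 39916800)
= 167960

C(20,9) = 167960


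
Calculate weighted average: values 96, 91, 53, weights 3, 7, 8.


Numerator = 96*3 + 91*7 + 53*8 = 1349
Denominator = 3 + 7 + 8 = 18
WM = 1349/18 = 74.9444

WM = 74.9444


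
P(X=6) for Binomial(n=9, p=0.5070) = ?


C(9,6) = 84
p^6 = 0.016984
(1-p)^3 = 0.119823
P = 84 * 0.016984 * 0.119823 = 0.1709

P(X=6) = 0.1709


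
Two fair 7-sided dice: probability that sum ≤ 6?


Total outcomes = 7×7 = 49
Favorable (sum ≤ 6): 15
P = 15/49 = 0.3061

P = 0.3061


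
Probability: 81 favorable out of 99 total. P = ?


P = 81/99 = 0.8182

P = 0.8182


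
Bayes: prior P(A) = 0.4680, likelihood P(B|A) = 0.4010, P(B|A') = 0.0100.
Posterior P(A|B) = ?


P(B) = P(B|A)*P(A) + P(B|A')*P(A')
= 0.4010*0.4680 + 0.0100*0.5320
= 0.187668 + 0.005320 = 0.192988
P(A|B) = 0.187668/0.192988 = 0.9724

P(A|B) = 0.9724


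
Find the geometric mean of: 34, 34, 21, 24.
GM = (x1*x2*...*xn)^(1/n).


Product = 34 × 34 × 21 × 24 = 582624
GM = 582624^(1/4) = 27.6279

GM = 27.6279


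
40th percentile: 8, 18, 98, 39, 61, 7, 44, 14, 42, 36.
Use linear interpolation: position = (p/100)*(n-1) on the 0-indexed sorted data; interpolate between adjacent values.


Sorted: 7, 8, 14, 18, 36, 39, 42, 44, 61, 98
n = 10
Index = 40/100 * 9 = 3.6000
Lower = data[3] = 18, Upper = data[4] = 36
P40 = 18 + 0.6000*(18) = 28.8000

P40 = 28.8000


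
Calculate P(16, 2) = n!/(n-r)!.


P(16,2) = 16!/14!
= 20922789888000/87178291200
= 240

P(16,2) = 240


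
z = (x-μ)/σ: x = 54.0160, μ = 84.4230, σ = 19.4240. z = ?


z = (54.0160 - 84.4230)/19.4240
= -30.4070/19.4240
= -1.5654

z = -1.5654


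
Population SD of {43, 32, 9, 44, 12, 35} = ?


Mean = 29.1667
Variance = 192.4722
SD = sqrt(192.4722) = 13.8734

SD = 13.8734


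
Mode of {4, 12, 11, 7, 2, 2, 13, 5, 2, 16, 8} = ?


Frequencies: 2:3, 4:1, 5:1, 7:1, 8:1, 11:1, 12:1, 13:1, 16:1
Max frequency = 3
Mode = 2

Mode = 2


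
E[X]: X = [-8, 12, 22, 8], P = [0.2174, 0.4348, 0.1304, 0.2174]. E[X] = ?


E[X] = -8*0.2174 + 12*0.4348 + 22*0.1304 + 8*0.2174
= -1.7392 + 5.2176 + 2.8688 + 1.7392
= 8.0864

E[X] = 8.0864


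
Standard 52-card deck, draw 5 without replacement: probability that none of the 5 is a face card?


P(no face cards) = (40/52) × (39/51) × (38/50) × (37/49) × (36/48)
= 0.2532

P = 0.2532


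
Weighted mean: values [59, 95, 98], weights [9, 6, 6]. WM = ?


Numerator = 59*9 + 95*6 + 98*6 = 1689
Denominator = 9 + 6 + 6 = 21
WM = 1689/21 = 80.4286

WM = 80.4286


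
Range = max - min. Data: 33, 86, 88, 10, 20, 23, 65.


Max = 88, Min = 10
Range = 88 - 10 = 78

Range = 78


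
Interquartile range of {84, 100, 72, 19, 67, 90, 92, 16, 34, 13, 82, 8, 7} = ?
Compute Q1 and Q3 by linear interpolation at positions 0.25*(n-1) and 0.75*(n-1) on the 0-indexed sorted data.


Sorted: 7, 8, 13, 16, 19, 34, 67, 72, 82, 84, 90, 92, 100
Q1 (25th %ile) = 16.0000
Q3 (75th %ile) = 84.0000
IQR = 84.0000 - 16.0000 = 68.0000

IQR = 68.0000


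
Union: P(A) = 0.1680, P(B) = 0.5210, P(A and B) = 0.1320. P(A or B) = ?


P(A∪B) = 0.1680 + 0.5210 - 0.1320
= 0.6890 - 0.1320
= 0.5570

P(A∪B) = 0.5570


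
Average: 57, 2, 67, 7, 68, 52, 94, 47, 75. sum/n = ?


Sum = 57 + 2 + 67 + 7 + 68 + 52 + 94 + 47 + 75 = 469
n = 9
Mean = 469/9 = 52.1111

Mean = 52.1111


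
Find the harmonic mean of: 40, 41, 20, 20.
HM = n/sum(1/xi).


Sum of reciprocals = 1/40 + 1/41 + 1/20 + 1/20 = 0.149390
HM = 4/0.149390 = 26.7755

HM = 26.7755


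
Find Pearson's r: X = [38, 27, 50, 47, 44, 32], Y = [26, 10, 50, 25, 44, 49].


Mean X = 39.6667, Mean Y = 34.0000
SD X = 8.178563, SD Y = 14.730920
Cov = 57.500000
r = 57.500000/(8.178563*14.730920) = 0.4773

r = 0.4773


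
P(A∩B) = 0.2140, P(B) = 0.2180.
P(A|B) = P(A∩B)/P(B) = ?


P(A|B) = 0.2140/0.2180 = 0.9817

P(A|B) = 0.9817


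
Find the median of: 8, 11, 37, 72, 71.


Sorted: 8, 11, 37, 71, 72
n = 5 (odd)
Middle value = 37

Median = 37


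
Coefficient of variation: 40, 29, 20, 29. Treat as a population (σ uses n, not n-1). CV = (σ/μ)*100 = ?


Mean = 29.5000
SD = 7.0887
CV = (7.0887/29.5000)*100 = 24.0296%

CV = 24.0296%


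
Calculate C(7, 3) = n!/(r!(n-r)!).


C(7,3) = 7!/(3! × 4!)
= 5040/(6 × 24)
= 35

C(7,3) = 35


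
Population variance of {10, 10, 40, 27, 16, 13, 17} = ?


Mean = 19.0000
Squared deviations: 81.0000, 81.0000, 441.0000, 64.0000, 9.0000, 36.0000, 4.0000
Sum = 716.0000
Variance = 716.0000/7 = 102.2857

Variance = 102.2857


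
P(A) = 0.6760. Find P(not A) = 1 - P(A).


P(not A) = 1 - 0.6760 = 0.3240

P(not A) = 0.3240


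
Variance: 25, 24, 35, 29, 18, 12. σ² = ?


Mean = 23.8333
Squared deviations: 1.3611, 0.0278, 124.6944, 26.6944, 34.0278, 140.0278
Sum = 326.8333
Variance = 326.8333/6 = 54.4722

Variance = 54.4722


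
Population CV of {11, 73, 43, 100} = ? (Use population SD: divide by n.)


Mean = 56.7500
SD = 33.2293
CV = (33.2293/56.7500)*100 = 58.5539%

CV = 58.5539%


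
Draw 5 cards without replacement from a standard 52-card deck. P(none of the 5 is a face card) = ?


P(no face cards) = (40/52) × (39/51) × (38/50) × (37/49) × (36/48)
= 0.2532

P = 0.2532


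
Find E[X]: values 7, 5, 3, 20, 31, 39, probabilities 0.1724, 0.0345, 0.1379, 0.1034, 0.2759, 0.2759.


E[X] = 7*0.1724 + 5*0.0345 + 3*0.1379 + 20*0.1034 + 31*0.2759 + 39*0.2759
= 1.2068 + 0.1725 + 0.4137 + 2.0680 + 8.5529 + 10.7601
= 23.1740

E[X] = 23.1740


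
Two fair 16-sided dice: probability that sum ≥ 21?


Total outcomes = 16×16 = 256
Favorable (sum ≥ 21): 78
P = 78/256 = 0.3047

P = 0.3047


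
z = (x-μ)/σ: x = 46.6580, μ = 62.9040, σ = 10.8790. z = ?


z = (46.6580 - 62.9040)/10.8790
= -16.2460/10.8790
= -1.4933

z = -1.4933


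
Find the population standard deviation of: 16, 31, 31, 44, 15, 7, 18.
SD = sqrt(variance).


Mean = 23.1429
Variance = 137.5510
SD = sqrt(137.5510) = 11.7282

SD = 11.7282


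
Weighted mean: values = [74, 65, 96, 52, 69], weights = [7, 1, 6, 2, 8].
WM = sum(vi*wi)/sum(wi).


Numerator = 74*7 + 65*1 + 96*6 + 52*2 + 69*8 = 1815
Denominator = 7 + 1 + 6 + 2 + 8 = 24
WM = 1815/24 = 75.6250

WM = 75.6250


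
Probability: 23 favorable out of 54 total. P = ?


P = 23/54 = 0.4259

P = 0.4259


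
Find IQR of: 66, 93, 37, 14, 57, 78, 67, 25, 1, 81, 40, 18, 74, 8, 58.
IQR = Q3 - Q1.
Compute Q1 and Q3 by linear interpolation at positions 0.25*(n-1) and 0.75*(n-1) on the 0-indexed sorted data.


Sorted: 1, 8, 14, 18, 25, 37, 40, 57, 58, 66, 67, 74, 78, 81, 93
Q1 (25th %ile) = 21.5000
Q3 (75th %ile) = 70.5000
IQR = 70.5000 - 21.5000 = 49.0000

IQR = 49.0000


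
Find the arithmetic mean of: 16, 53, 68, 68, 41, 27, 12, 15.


Sum = 16 + 53 + 68 + 68 + 41 + 27 + 12 + 15 = 300
n = 8
Mean = 300/8 = 37.5000

Mean = 37.5000


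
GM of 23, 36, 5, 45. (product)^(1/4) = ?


Product = 23 × 36 × 5 × 45 = 186300
GM = 186300^(1/4) = 20.7756

GM = 20.7756


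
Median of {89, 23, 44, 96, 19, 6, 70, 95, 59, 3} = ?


Sorted: 3, 6, 19, 23, 44, 59, 70, 89, 95, 96
n = 10 (even)
Middle values: 44 and 59
Median = (44+59)/2 = 51.5000

Median = 51.5000


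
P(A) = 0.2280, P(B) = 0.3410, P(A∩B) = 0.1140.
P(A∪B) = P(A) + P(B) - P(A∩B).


P(A∪B) = 0.2280 + 0.3410 - 0.1140
= 0.5690 - 0.1140
= 0.4550

P(A∪B) = 0.4550


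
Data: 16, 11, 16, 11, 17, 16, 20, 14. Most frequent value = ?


Frequencies: 11:2, 14:1, 16:3, 17:1, 20:1
Max frequency = 3
Mode = 16

Mode = 16


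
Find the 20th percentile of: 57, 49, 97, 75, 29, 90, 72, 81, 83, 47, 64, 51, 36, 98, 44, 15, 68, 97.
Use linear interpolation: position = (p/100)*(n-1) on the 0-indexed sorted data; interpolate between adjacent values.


Sorted: 15, 29, 36, 44, 47, 49, 51, 57, 64, 68, 72, 75, 81, 83, 90, 97, 97, 98
n = 18
Index = 20/100 * 17 = 3.4000
Lower = data[3] = 44, Upper = data[4] = 47
P20 = 44 + 0.4000*(3) = 45.2000

P20 = 45.2000


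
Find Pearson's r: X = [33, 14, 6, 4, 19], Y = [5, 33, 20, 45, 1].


Mean X = 15.2000, Mean Y = 20.8000
SD X = 10.419213, SD Y = 16.593975
Cov = -126.960000
r = -126.960000/(10.419213*16.593975) = -0.7343

r = -0.7343


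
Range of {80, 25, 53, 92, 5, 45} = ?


Max = 92, Min = 5
Range = 92 - 5 = 87

Range = 87


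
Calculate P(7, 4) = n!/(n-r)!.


P(7,4) = 7!/3!
= 5040/6
= 840

P(7,4) = 840


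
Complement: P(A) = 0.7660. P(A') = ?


P(not A) = 1 - 0.7660 = 0.2340

P(not A) = 0.2340


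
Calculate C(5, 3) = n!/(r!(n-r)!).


C(5,3) = 5!/(3! × 2!)
= 120/(6 × 2)
= 10

C(5,3) = 10


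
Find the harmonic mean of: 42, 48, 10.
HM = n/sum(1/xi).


Sum of reciprocals = 1/42 + 1/48 + 1/10 = 0.144643
HM = 3/0.144643 = 20.7407

HM = 20.7407


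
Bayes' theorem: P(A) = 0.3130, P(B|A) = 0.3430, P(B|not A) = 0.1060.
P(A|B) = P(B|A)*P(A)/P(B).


P(B) = P(B|A)*P(A) + P(B|A')*P(A')
= 0.3430*0.3130 + 0.1060*0.6870
= 0.107359 + 0.072822 = 0.180181
P(A|B) = 0.107359/0.180181 = 0.5958

P(A|B) = 0.5958


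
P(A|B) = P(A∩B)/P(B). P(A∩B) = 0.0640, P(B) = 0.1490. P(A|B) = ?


P(A|B) = 0.0640/0.1490 = 0.4295

P(A|B) = 0.4295


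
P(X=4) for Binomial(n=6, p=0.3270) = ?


C(6,4) = 15
p^4 = 0.011434
(1-p)^2 = 0.452929
P = 15 * 0.011434 * 0.452929 = 0.0777

P(X=4) = 0.0777


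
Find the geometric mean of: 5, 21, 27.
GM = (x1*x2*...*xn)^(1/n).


Product = 5 × 21 × 27 = 2835
GM = 2835^(1/3) = 14.1531

GM = 14.1531


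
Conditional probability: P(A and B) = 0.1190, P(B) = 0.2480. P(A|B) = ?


P(A|B) = 0.1190/0.2480 = 0.4798

P(A|B) = 0.4798


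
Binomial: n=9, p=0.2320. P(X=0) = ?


C(9,0) = 1
p^0 = 1.000000
(1-p)^9 = 0.092950
P = 1 * 1.000000 * 0.092950 = 0.0930

P(X=0) = 0.0930


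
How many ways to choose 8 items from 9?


C(9,8) = 9!/(8! × 1!)
= 362880/(40320 × 1)
= 9

C(9,8) = 9


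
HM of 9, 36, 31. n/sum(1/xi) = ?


Sum of reciprocals = 1/9 + 1/36 + 1/31 = 0.171147
HM = 3/0.171147 = 17.5288

HM = 17.5288


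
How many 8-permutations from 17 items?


P(17,8) = 17!/9!
= 355687428096000/362880
= 980179200

P(17,8) = 980179200


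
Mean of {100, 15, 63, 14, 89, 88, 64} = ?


Sum = 100 + 15 + 63 + 14 + 89 + 88 + 64 = 433
n = 7
Mean = 433/7 = 61.8571

Mean = 61.8571


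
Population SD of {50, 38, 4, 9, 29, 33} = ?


Mean = 27.1667
Variance = 257.1389
SD = sqrt(257.1389) = 16.0356

SD = 16.0356


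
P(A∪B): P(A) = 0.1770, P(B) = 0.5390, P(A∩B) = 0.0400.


P(A∪B) = 0.1770 + 0.5390 - 0.0400
= 0.7160 - 0.0400
= 0.6760

P(A∪B) = 0.6760


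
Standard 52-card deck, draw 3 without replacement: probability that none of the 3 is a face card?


P(no face cards) = (40/52) × (39/51) × (38/50)
= 0.4471

P = 0.4471


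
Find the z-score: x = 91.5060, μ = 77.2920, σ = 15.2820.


z = (91.5060 - 77.2920)/15.2820
= 14.2140/15.2820
= 0.9301

z = 0.9301


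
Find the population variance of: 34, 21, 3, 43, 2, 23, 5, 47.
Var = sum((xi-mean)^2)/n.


Mean = 22.2500
Squared deviations: 138.0625, 1.5625, 370.5625, 430.5625, 410.0625, 0.5625, 297.5625, 612.5625
Sum = 2261.5000
Variance = 2261.5000/8 = 282.6875

Variance = 282.6875


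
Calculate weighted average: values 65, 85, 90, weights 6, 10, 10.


Numerator = 65*6 + 85*10 + 90*10 = 2140
Denominator = 6 + 10 + 10 = 26
WM = 2140/26 = 82.3077

WM = 82.3077


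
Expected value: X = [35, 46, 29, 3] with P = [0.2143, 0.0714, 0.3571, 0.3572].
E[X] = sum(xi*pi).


E[X] = 35*0.2143 + 46*0.0714 + 29*0.3571 + 3*0.3572
= 7.5005 + 3.2844 + 10.3559 + 1.0716
= 22.2124

E[X] = 22.2124


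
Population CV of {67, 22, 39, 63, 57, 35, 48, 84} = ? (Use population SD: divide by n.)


Mean = 51.8750
SD = 18.6040
CV = (18.6040/51.8750)*100 = 35.8632%

CV = 35.8632%


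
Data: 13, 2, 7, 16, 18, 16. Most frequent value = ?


Frequencies: 2:1, 7:1, 13:1, 16:2, 18:1
Max frequency = 2
Mode = 16

Mode = 16


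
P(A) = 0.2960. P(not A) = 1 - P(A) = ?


P(not A) = 1 - 0.2960 = 0.7040

P(not A) = 0.7040


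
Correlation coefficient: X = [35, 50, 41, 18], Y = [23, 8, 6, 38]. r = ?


Mean X = 36.0000, Mean Y = 18.7500
SD X = 11.683321, SD Y = 12.910751
Cov = -141.250000
r = -141.250000/(11.683321*12.910751) = -0.9364

r = -0.9364


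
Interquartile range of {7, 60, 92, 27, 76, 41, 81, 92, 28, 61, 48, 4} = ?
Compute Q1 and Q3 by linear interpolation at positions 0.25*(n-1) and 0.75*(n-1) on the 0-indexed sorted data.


Sorted: 4, 7, 27, 28, 41, 48, 60, 61, 76, 81, 92, 92
Q1 (25th %ile) = 27.7500
Q3 (75th %ile) = 77.2500
IQR = 77.2500 - 27.7500 = 49.5000

IQR = 49.5000


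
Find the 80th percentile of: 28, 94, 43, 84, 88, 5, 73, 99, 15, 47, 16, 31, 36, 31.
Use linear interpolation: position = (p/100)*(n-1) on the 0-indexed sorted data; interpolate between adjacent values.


Sorted: 5, 15, 16, 28, 31, 31, 36, 43, 47, 73, 84, 88, 94, 99
n = 14
Index = 80/100 * 13 = 10.4000
Lower = data[10] = 84, Upper = data[11] = 88
P80 = 84 + 0.4000*(4) = 85.6000

P80 = 85.6000


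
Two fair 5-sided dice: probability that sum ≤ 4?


Total outcomes = 5×5 = 25
Favorable (sum ≤ 4): 6
P = 6/25 = 0.2400

P = 0.2400


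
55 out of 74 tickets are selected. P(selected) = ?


P = 55/74 = 0.7432

P = 0.7432


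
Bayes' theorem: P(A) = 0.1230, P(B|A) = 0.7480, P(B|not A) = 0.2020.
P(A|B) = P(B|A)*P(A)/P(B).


P(B) = P(B|A)*P(A) + P(B|A')*P(A')
= 0.7480*0.1230 + 0.2020*0.8770
= 0.092004 + 0.177154 = 0.269158
P(A|B) = 0.092004/0.269158 = 0.3418

P(A|B) = 0.3418


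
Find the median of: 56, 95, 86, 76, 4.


Sorted: 4, 56, 76, 86, 95
n = 5 (odd)
Middle value = 76

Median = 76


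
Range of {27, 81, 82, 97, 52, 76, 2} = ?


Max = 97, Min = 2
Range = 97 - 2 = 95

Range = 95


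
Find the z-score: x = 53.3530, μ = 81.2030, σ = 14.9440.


z = (53.3530 - 81.2030)/14.9440
= -27.8500/14.9440
= -1.8636

z = -1.8636


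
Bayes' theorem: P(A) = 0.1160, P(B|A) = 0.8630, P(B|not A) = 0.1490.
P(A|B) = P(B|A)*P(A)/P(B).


P(B) = P(B|A)*P(A) + P(B|A')*P(A')
= 0.8630*0.1160 + 0.1490*0.8840
= 0.100108 + 0.131716 = 0.231824
P(A|B) = 0.100108/0.231824 = 0.4318

P(A|B) = 0.4318


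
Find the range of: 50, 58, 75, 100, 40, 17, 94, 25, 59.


Max = 100, Min = 17
Range = 100 - 17 = 83

Range = 83


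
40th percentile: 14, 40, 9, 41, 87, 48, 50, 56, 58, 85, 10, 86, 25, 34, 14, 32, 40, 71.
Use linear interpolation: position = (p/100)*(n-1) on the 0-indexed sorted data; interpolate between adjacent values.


Sorted: 9, 10, 14, 14, 25, 32, 34, 40, 40, 41, 48, 50, 56, 58, 71, 85, 86, 87
n = 18
Index = 40/100 * 17 = 6.8000
Lower = data[6] = 34, Upper = data[7] = 40
P40 = 34 + 0.8000*(6) = 38.8000

P40 = 38.8000


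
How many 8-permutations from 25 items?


P(25,8) = 25!/17!
= 15511210043330985984000000/355687428096000
= 43609104000

P(25,8) = 43609104000


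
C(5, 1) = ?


C(5,1) = 5!/(1! × 4!)
= 120/(1 × 24)
= 5

C(5,1) = 5


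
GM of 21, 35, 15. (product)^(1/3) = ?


Product = 21 × 35 × 15 = 11025
GM = 11025^(1/3) = 22.2566

GM = 22.2566


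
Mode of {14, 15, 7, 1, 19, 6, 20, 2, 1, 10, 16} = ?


Frequencies: 1:2, 2:1, 6:1, 7:1, 10:1, 14:1, 15:1, 16:1, 19:1, 20:1
Max frequency = 2
Mode = 1

Mode = 1


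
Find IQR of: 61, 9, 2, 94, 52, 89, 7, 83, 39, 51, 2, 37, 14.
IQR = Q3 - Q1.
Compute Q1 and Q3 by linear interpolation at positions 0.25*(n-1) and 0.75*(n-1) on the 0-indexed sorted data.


Sorted: 2, 2, 7, 9, 14, 37, 39, 51, 52, 61, 83, 89, 94
Q1 (25th %ile) = 9.0000
Q3 (75th %ile) = 61.0000
IQR = 61.0000 - 9.0000 = 52.0000

IQR = 52.0000


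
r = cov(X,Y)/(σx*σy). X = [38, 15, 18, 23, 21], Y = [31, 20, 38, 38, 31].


Mean X = 23.0000, Mean Y = 31.6000
SD X = 7.974961, SD Y = 6.590903
Cov = 10.600000
r = 10.600000/(7.974961*6.590903) = 0.2017

r = 0.2017


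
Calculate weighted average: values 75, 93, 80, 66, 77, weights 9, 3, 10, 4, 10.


Numerator = 75*9 + 93*3 + 80*10 + 66*4 + 77*10 = 2788
Denominator = 9 + 3 + 10 + 4 + 10 = 36
WM = 2788/36 = 77.4444

WM = 77.4444


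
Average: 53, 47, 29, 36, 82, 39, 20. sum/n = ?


Sum = 53 + 47 + 29 + 36 + 82 + 39 + 20 = 306
n = 7
Mean = 306/7 = 43.7143

Mean = 43.7143


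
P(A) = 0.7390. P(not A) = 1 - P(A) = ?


P(not A) = 1 - 0.7390 = 0.2610

P(not A) = 0.2610


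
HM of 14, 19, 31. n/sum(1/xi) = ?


Sum of reciprocals = 1/14 + 1/19 + 1/31 = 0.156318
HM = 3/0.156318 = 19.1916

HM = 19.1916


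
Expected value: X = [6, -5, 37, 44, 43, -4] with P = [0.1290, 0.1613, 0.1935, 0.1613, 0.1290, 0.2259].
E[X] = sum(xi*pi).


E[X] = 6*0.1290 - 5*0.1613 + 37*0.1935 + 44*0.1613 + 43*0.1290 - 4*0.2259
= 0.7740 - 0.8065 + 7.1595 + 7.0972 + 5.5470 - 0.9036
= 18.8676

E[X] = 18.8676


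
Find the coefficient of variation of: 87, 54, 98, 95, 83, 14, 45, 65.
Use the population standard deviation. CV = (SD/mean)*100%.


Mean = 67.6250
SD = 27.0737
CV = (27.0737/67.6250)*100 = 40.0350%

CV = 40.0350%


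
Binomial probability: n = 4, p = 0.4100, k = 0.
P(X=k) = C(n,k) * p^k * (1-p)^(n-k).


C(4,0) = 1
p^0 = 1.000000
(1-p)^4 = 0.121174
P = 1 * 1.000000 * 0.121174 = 0.1212

P(X=0) = 0.1212


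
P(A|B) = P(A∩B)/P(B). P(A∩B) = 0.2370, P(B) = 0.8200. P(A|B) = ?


P(A|B) = 0.2370/0.8200 = 0.2890

P(A|B) = 0.2890


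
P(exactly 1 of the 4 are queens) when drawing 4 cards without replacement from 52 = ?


Hypergeometric: P(X=1) = C(4,1)·C(48,3) / C(52,4)
= 4 × 17296 / 270725
= 69184/270725 = 0.2556

P = 0.2556


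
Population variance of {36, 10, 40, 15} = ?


Mean = 25.2500
Squared deviations: 115.5625, 232.5625, 217.5625, 105.0625
Sum = 670.7500
Variance = 670.7500/4 = 167.6875

Variance = 167.6875


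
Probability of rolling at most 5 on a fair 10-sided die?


Favorable outcomes (roll ≤ 5): 5
Total outcomes = 10
P = 5/10 = 0.5000

P = 0.5000


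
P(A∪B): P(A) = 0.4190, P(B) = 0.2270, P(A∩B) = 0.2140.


P(A∪B) = 0.4190 + 0.2270 - 0.2140
= 0.6460 - 0.2140
= 0.4320

P(A∪B) = 0.4320


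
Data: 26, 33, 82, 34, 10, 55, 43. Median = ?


Sorted: 10, 26, 33, 34, 43, 55, 82
n = 7 (odd)
Middle value = 34

Median = 34


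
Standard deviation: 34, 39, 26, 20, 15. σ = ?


Mean = 26.8000
Variance = 77.3600
SD = sqrt(77.3600) = 8.7955

SD = 8.7955


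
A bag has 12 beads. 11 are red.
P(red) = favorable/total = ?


P = 11/12 = 0.9167

P = 0.9167


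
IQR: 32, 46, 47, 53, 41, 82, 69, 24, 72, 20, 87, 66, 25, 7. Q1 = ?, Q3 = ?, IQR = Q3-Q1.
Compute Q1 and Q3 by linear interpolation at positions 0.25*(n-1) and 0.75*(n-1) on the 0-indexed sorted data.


Sorted: 7, 20, 24, 25, 32, 41, 46, 47, 53, 66, 69, 72, 82, 87
Q1 (25th %ile) = 26.7500
Q3 (75th %ile) = 68.2500
IQR = 68.2500 - 26.7500 = 41.5000

IQR = 41.5000


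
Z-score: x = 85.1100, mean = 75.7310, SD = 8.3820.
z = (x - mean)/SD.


z = (85.1100 - 75.7310)/8.3820
= 9.3790/8.3820
= 1.1189

z = 1.1189


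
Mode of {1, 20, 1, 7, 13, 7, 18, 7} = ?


Frequencies: 1:2, 7:3, 13:1, 18:1, 20:1
Max frequency = 3
Mode = 7

Mode = 7


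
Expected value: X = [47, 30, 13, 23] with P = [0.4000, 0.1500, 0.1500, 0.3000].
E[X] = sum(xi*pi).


E[X] = 47*0.4000 + 30*0.1500 + 13*0.1500 + 23*0.3000
= 18.8000 + 4.5000 + 1.9500 + 6.9000
= 32.1500

E[X] = 32.1500


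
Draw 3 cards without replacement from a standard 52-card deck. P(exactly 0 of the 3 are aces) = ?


Hypergeometric: P(X=0) = C(4,0)·C(48,3) / C(52,3)
= 1 × 17296 / 22100
= 17296/22100 = 0.7826

P = 0.7826


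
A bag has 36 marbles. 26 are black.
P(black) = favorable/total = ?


P = 26/36 = 0.7222

P = 0.7222


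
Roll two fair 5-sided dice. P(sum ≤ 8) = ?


Total outcomes = 5×5 = 25
Favorable (sum ≤ 8): 22
P = 22/25 = 0.8800

P = 0.8800


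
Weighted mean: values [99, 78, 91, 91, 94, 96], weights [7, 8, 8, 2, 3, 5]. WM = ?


Numerator = 99*7 + 78*8 + 91*8 + 91*2 + 94*3 + 96*5 = 2989
Denominator = 7 + 8 + 8 + 2 + 3 + 5 = 33
WM = 2989/33 = 90.5758

WM = 90.5758


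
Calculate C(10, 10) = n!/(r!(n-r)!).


C(10,10) = 10!/(10! × 0!)
= 3628800/(3628800 × 1)
= 1

C(10,10) = 1


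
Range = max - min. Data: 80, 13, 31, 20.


Max = 80, Min = 13
Range = 80 - 13 = 67

Range = 67


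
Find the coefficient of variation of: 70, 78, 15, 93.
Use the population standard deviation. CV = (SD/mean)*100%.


Mean = 64.0000
SD = 29.4703
CV = (29.4703/64.0000)*100 = 46.0474%

CV = 46.0474%
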